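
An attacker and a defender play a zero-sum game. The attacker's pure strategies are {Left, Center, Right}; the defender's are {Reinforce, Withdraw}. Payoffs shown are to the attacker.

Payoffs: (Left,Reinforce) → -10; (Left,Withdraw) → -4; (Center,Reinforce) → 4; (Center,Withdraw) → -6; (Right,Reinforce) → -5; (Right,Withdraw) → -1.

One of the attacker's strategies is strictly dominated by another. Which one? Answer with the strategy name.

Right gives a strictly higher payoff than Left against every column: -5 > -10, -1 > -4.
So Left is strictly dominated and the attacker never plays it.

Left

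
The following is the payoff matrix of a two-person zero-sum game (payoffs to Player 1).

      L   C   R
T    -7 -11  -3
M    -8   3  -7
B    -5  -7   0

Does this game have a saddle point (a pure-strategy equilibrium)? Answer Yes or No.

No

Row minima: T → -11, M → -8, B → -7; maximin = -7.
Column maxima: L → -5, C → 3, R → 0; minimax = -5.
-7 ≠ -5, so no pure-strategy equilibrium exists.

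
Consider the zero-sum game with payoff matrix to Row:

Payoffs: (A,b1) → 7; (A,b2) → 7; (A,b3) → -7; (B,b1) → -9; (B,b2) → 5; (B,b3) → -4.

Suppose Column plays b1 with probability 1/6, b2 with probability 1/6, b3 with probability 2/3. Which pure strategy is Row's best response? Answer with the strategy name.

A

Expected payoff of A: (1/6)·7 + (1/6)·7 + (2/3)·(-7) = -7/3.
Expected payoff of B: (1/6)·(-9) + (1/6)·5 + (2/3)·(-4) = -10/3.
The largest is -7/3, so Row's best response is A.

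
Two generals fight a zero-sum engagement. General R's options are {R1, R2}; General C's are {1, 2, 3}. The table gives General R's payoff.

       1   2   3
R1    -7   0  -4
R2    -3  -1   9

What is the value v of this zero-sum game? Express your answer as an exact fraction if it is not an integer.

Row minima: R1 → -7, R2 → -3; maximin = -3.
Column maxima: 1 → -3, 2 → 0, 3 → 9; minimax = -3.
Since maximin = minimax = -3, there is a saddle point and the value is -3.

-3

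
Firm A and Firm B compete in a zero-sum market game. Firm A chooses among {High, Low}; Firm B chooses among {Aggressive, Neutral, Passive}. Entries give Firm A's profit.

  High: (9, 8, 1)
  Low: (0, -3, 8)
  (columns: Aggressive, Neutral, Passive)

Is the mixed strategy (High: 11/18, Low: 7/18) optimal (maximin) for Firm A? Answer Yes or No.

Against Aggressive this mix gives (11/18)·9 + (7/18)·0 = 11/2.
Against Neutral this mix gives (11/18)·8 + (7/18)·(-3) = 67/18.
Against Passive this mix gives (11/18)·1 + (7/18)·8 = 67/18.
All of Firm B's active replies (Neutral, Passive) yield 67/18, and no column does worse for Firm A. The mix makes Firm B indifferent and guarantees 67/18, so it is optimal.

Yes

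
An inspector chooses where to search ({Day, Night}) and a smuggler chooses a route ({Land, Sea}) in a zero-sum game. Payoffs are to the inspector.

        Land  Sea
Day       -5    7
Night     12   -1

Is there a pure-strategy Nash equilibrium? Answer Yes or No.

No

Row minima: Day → -5, Night → -1; maximin = -1.
Column maxima: Land → 12, Sea → 7; minimax = 7.
-1 ≠ 7, so no pure-strategy equilibrium exists.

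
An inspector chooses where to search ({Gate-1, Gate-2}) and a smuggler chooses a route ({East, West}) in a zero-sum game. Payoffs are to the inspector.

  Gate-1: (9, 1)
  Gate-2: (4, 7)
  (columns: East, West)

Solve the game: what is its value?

Row minima: Gate-1 → 1, Gate-2 → 4; maximin = 4.
Column maxima: East → 9, West → 7; minimax = 7.
4 ≠ 7, so there is no saddle point; optimal play is mixed.
Let the inspector play Gate-1 with probability p. Expected payoff against East: 9p + 4(1−p) = 5p + 4; against West: 1p + 7(1−p) = −6p + 7.
Setting these equal: 5p + 4 = −6p + 7 ⇒ 11p = 3 ⇒ p = 3/11, and the value is (5)·(3/11) + 4 = 59/11.
For the smuggler: with q = P(East), equating Gate-1's and Gate-2's payoffs gives 8q + 1 = −3q + 7 ⇒ q = 6/11.

59/11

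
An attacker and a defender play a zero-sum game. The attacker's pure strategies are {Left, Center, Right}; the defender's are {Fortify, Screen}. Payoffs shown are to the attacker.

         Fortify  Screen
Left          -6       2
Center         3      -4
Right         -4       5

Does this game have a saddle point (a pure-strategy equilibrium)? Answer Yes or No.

Row minima: Left → -6, Center → -4, Right → -4; maximin = -4.
Column maxima: Fortify → 3, Screen → 5; minimax = 3.
-4 ≠ 3, so no pure-strategy equilibrium exists.

No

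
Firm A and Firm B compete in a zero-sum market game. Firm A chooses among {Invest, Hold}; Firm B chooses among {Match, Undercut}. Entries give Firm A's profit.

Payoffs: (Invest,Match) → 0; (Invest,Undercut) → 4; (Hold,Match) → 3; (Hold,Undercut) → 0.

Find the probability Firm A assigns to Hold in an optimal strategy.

Row minima: Invest → 0, Hold → 0; maximin = 0.
Column maxima: Match → 3, Undercut → 4; minimax = 3.
0 ≠ 3, so there is no saddle point; optimal play is mixed.
Let Firm A play Invest with probability p. Expected payoff against Match: 0p + 3(1−p) = −3p + 3; against Undercut: 4p + 0(1−p) = 4p.
Setting these equal: −3p + 3 = 4p ⇒ −7p = -3 ⇒ p = 3/7, and the value is (-3)·(3/7) + 3 = 12/7.
For Firm B: with q = P(Match), equating Invest's and Hold's payoffs gives −4q + 4 = 3q ⇒ q = 4/7.

4/7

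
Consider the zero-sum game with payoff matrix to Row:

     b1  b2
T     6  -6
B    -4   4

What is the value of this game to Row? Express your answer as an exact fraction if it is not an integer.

0

Row minima: T → -6, B → -4; maximin = -4.
Column maxima: b1 → 6, b2 → 4; minimax = 4.
-4 ≠ 4, so there is no saddle point; optimal play is mixed.
Let Row play T with probability p. Expected payoff against b1: 6p + (-4)(1−p) = 10p − 4; against b2: (-6)p + 4(1−p) = −10p + 4.
Setting these equal: 10p − 4 = −10p + 4 ⇒ 20p = 8 ⇒ p = 2/5, and the value is (10)·(2/5) − 4 = 0.
For Column: with q = P(b1), equating T's and B's payoffs gives 12q − 6 = −8q + 4 ⇒ q = 1/2.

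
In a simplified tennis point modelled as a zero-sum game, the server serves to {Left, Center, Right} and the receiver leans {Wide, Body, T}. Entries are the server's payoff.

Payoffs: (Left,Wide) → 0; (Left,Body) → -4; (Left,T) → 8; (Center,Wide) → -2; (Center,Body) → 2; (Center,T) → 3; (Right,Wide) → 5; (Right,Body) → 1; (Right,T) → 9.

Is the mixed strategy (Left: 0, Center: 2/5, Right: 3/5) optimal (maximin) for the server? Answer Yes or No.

Against Wide this mix gives (2/5)·(-2) + (3/5)·5 = 11/5.
Against Body this mix gives (2/5)·2 + (3/5)·1 = 7/5.
Against T this mix gives (2/5)·3 + (3/5)·9 = 33/5.
The receiver will play Body, holding the server to 7/5. Shifting weight toward the row that does better against Body would raise this floor (the equalizing mix achieves 3/2 against both Body and Wide), so the proposed strategy is not optimal.

No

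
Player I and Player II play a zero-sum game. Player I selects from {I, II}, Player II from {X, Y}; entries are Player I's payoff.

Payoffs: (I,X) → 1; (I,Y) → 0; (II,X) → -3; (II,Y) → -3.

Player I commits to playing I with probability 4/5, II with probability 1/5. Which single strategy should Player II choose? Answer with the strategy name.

If Player II plays X, Player I's expected payoff is (4/5)·1 + (1/5)·(-3) = 1/5.
If Player II plays Y, Player I's expected payoff is (4/5)·0 + (1/5)·(-3) = -3/5.
Player II minimizes Player I's payoff; the smallest is -3/5, so the best response is Y.

Y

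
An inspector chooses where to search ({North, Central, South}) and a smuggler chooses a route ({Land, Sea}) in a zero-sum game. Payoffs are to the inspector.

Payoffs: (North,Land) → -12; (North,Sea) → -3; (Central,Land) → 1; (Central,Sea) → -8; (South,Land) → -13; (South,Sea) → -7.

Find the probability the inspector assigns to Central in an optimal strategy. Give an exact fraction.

Row minima: North → -12, Central → -8, South → -13; maximin = -8.
Column maxima: Land → 1, Sea → -3; minimax = -3.
-8 ≠ -3, so there is no saddle point; optimal play is mixed.
South is strictly dominated by North, so the inspector never plays it.
On the remaining 2×2 (North, Central vs Land, Sea):
Let the inspector play North with probability p. Expected payoff against Land: (-12)p + 1(1−p) = −13p + 1; against Sea: (-3)p + (-8)(1−p) = 5p − 8.
Setting these equal: −13p + 1 = 5p − 8 ⇒ −18p = -9 ⇒ p = 1/2, and the value is (-13)·(1/2) + 1 = -11/2.
For the smuggler: with q = P(Land), equating North's and Central's payoffs gives −9q − 3 = 9q − 8 ⇒ q = 5/18.

1/2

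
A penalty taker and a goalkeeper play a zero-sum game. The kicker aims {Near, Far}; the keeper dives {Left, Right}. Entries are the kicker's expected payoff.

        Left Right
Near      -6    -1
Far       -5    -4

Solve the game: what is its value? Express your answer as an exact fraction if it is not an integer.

Row minima: Near → -6, Far → -5; maximin = -5.
Column maxima: Left → -5, Right → -1; minimax = -5.
Since maximin = minimax = -5, there is a saddle point and the value is -5.

-5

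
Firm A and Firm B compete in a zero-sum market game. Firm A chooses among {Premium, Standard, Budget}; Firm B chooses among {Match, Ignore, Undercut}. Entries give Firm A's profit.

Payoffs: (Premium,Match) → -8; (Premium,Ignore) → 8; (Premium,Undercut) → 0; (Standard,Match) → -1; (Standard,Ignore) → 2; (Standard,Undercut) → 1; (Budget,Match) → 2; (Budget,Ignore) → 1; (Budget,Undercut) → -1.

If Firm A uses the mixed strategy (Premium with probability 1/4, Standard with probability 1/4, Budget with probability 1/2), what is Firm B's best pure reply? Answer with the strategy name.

Match

If Firm B plays Match, Firm A's expected payoff is (1/4)·(-8) + (1/4)·(-1) + (1/2)·2 = -5/4.
If Firm B plays Ignore, Firm A's expected payoff is (1/4)·8 + (1/4)·2 + (1/2)·1 = 3.
If Firm B plays Undercut, Firm A's expected payoff is (1/4)·0 + (1/4)·1 + (1/2)·(-1) = -1/4.
Firm B minimizes Firm A's payoff; the smallest is -5/4, so the best response is Match.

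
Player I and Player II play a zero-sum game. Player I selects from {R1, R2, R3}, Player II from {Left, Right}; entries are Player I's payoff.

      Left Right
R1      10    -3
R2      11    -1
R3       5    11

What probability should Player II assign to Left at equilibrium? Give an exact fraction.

2/3

Row minima: R1 → -3, R2 → -1, R3 → 5; maximin = 5.
Column maxima: Left → 11, Right → 11; minimax = 11.
5 ≠ 11, so there is no saddle point; optimal play is mixed.
R1 is strictly dominated by R2, so Player I never plays it.
On the remaining 2×2 (R2, R3 vs Left, Right):
Let Player I play R2 with probability p. Expected payoff against Left: 11p + 5(1−p) = 6p + 5; against Right: (-1)p + 11(1−p) = −12p + 11.
Setting these equal: 6p + 5 = −12p + 11 ⇒ 18p = 6 ⇒ p = 1/3, and the value is (6)·(1/3) + 5 = 7.
For Player II: with q = P(Left), equating R2's and R3's payoffs gives 12q − 1 = −6q + 11 ⇒ q = 2/3.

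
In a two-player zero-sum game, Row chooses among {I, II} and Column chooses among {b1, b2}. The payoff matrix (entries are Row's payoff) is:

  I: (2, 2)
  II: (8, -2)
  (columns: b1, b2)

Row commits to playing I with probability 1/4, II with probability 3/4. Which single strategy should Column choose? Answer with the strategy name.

If Column plays b1, Row's expected payoff is (1/4)·2 + (3/4)·8 = 13/2.
If Column plays b2, Row's expected payoff is (1/4)·2 + (3/4)·(-2) = -1.
Column minimizes Row's payoff; the smallest is -1, so the best response is b2.

b2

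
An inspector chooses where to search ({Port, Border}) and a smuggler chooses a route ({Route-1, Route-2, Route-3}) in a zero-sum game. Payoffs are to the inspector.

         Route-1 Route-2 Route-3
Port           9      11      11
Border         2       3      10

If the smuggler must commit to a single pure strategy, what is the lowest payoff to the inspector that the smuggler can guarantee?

9

Column maxima: Route-1 → 9, Route-2 → 11, Route-3 → 11.
The smallest of these is 9.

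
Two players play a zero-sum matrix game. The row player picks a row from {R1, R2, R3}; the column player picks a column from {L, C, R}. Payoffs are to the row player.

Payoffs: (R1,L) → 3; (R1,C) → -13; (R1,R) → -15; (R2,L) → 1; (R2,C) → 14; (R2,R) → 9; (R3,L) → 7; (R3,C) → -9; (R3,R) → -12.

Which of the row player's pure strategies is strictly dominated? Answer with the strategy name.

R1

R3 gives a strictly higher payoff than R1 against every column: 7 > 3, -9 > -13, -12 > -15.
So R1 is strictly dominated and the row player never plays it.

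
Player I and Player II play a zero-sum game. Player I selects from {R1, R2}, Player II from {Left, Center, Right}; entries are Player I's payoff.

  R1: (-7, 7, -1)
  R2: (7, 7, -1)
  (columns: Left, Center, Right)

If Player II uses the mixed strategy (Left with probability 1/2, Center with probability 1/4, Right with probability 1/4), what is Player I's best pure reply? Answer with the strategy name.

R2

Expected payoff of R1: (1/2)·(-7) + (1/4)·7 + (1/4)·(-1) = -2.
Expected payoff of R2: (1/2)·7 + (1/4)·7 + (1/4)·(-1) = 5.
The largest is 5, so Player I's best response is R2.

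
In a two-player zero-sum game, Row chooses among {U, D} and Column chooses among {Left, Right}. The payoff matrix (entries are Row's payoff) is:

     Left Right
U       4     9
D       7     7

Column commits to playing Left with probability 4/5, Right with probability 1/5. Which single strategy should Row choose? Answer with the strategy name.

Expected payoff of U: (4/5)·4 + (1/5)·9 = 5.
Expected payoff of D: (4/5)·7 + (1/5)·7 = 7.
The largest is 7, so Row's best response is D.

D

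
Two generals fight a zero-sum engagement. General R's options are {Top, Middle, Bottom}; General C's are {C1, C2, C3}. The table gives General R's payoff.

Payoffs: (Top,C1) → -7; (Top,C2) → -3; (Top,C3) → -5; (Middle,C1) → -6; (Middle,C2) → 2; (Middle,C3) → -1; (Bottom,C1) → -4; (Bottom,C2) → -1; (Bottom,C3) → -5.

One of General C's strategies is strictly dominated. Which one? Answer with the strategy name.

C1 holds General R's payoff strictly below C2 in every row: -7 < -3, -6 < 2, -4 < -1.
So C2 is strictly dominated for General C.

C2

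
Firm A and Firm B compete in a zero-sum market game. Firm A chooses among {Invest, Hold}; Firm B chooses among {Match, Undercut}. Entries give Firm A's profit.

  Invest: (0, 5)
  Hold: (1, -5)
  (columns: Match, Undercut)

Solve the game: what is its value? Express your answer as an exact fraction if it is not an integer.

Row minima: Invest → 0, Hold → -5; maximin = 0.
Column maxima: Match → 1, Undercut → 5; minimax = 1.
0 ≠ 1, so there is no saddle point; optimal play is mixed.
Let Firm A play Invest with probability p. Expected payoff against Match: 0p + 1(1−p) = −p + 1; against Undercut: 5p + (-5)(1−p) = 10p − 5.
Setting these equal: −p + 1 = 10p − 5 ⇒ −11p = -6 ⇒ p = 6/11, and the value is (-1)·(6/11) + 1 = 5/11.
For Firm B: with q = P(Match), equating Invest's and Hold's payoffs gives −5q + 5 = 6q − 5 ⇒ q = 10/11.

5/11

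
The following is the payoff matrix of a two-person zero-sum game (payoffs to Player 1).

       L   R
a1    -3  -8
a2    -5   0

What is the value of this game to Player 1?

-4

Row minima: a1 → -8, a2 → -5; maximin = -5.
Column maxima: L → -3, R → 0; minimax = -3.
-5 ≠ -3, so there is no saddle point; optimal play is mixed.
Let Player 1 play a1 with probability p. Expected payoff against L: (-3)p + (-5)(1−p) = 2p − 5; against R: (-8)p + 0(1−p) = −8p.
Setting these equal: 2p − 5 = −8p ⇒ 10p = 5 ⇒ p = 1/2, and the value is (2)·(1/2) − 5 = -4.
For Player 2: with q = P(L), equating a1's and a2's payoffs gives 5q − 8 = −5q ⇒ q = 4/5.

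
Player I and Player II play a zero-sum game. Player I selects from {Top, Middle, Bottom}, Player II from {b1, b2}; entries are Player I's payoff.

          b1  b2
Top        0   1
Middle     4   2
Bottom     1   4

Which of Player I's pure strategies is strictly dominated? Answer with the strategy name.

Top

Middle gives a strictly higher payoff than Top against every column: 4 > 0, 2 > 1.
So Top is strictly dominated and Player I never plays it.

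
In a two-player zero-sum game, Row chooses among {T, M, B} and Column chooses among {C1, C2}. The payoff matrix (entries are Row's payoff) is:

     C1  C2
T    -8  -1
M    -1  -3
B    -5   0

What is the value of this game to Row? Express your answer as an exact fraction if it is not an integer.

-15/7

Row minima: T → -8, M → -3, B → -5; maximin = -3.
Column maxima: C1 → -1, C2 → 0; minimax = -1.
-3 ≠ -1, so there is no saddle point; optimal play is mixed.
T is strictly dominated by B, so Row never plays it.
On the remaining 2×2 (M, B vs C1, C2):
Let Row play M with probability p. Expected payoff against C1: (-1)p + (-5)(1−p) = 4p − 5; against C2: (-3)p + 0(1−p) = −3p.
Setting these equal: 4p − 5 = −3p ⇒ 7p = 5 ⇒ p = 5/7, and the value is (4)·(5/7) − 5 = -15/7.
For Column: with q = P(C1), equating M's and B's payoffs gives 2q − 3 = −5q ⇒ q = 3/7.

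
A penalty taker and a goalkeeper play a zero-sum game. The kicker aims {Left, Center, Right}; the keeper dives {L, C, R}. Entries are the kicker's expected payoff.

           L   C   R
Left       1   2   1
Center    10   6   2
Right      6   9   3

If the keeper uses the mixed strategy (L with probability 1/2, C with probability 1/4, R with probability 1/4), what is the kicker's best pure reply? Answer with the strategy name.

Expected payoff of Left: (1/2)·1 + (1/4)·2 + (1/4)·1 = 5/4.
Expected payoff of Center: (1/2)·10 + (1/4)·6 + (1/4)·2 = 7.
Expected payoff of Right: (1/2)·6 + (1/4)·9 + (1/4)·3 = 6.
The largest is 7, so the kicker's best response is Center.

Center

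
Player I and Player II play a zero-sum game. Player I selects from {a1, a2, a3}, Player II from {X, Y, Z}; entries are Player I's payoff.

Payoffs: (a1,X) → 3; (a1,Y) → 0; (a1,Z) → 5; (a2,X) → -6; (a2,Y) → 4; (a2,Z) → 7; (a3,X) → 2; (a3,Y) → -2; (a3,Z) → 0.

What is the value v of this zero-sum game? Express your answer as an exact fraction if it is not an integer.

Row minima: a1 → 0, a2 → -6, a3 → -2; maximin = 0.
Column maxima: X → 3, Y → 4, Z → 7; minimax = 3.
0 ≠ 3, so there is no saddle point; optimal play is mixed.
a3 is strictly dominated by a1, so Player I never plays it.
With a3 eliminated, Z is strictly dominated by X (it gives Player I strictly more in every remaining row), so Player II never plays it.
On the remaining 2×2 (a1, a2 vs X, Y):
Let Player I play a1 with probability p. Expected payoff against X: 3p + (-6)(1−p) = 9p − 6; against Y: 0p + 4(1−p) = −4p + 4.
Setting these equal: 9p − 6 = −4p + 4 ⇒ 13p = 10 ⇒ p = 10/13, and the value is (9)·(10/13) − 6 = 12/13.
For Player II: with q = P(X), equating a1's and a2's payoffs gives 3q = −10q + 4 ⇒ q = 4/13.

12/13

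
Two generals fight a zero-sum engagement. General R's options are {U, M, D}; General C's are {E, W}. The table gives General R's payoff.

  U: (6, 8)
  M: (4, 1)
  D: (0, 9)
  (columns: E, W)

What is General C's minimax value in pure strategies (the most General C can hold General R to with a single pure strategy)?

6

Column maxima: E → 6, W → 9.
The smallest of these is 6.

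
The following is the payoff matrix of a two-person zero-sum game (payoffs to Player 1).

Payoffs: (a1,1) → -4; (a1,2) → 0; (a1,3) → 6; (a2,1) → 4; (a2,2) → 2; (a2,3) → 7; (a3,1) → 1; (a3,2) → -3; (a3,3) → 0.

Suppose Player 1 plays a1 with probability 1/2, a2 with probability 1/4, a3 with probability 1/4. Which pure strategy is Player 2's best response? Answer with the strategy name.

1

If Player 2 plays 1, Player 1's expected payoff is (1/2)·(-4) + (1/4)·4 + (1/4)·1 = -3/4.
If Player 2 plays 2, Player 1's expected payoff is (1/2)·0 + (1/4)·2 + (1/4)·(-3) = -1/4.
If Player 2 plays 3, Player 1's expected payoff is (1/2)·6 + (1/4)·7 + (1/4)·0 = 19/4.
Player 2 minimizes Player 1's payoff; the smallest is -3/4, so the best response is 1.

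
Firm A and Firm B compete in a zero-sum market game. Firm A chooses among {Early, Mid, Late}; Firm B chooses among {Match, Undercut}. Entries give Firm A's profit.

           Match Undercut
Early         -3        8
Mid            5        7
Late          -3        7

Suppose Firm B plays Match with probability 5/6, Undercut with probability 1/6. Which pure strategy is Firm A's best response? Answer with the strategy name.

Mid

Expected payoff of Early: (5/6)·(-3) + (1/6)·8 = -7/6.
Expected payoff of Mid: (5/6)·5 + (1/6)·7 = 16/3.
Expected payoff of Late: (5/6)·(-3) + (1/6)·7 = -4/3.
The largest is 16/3, so Firm A's best response is Mid.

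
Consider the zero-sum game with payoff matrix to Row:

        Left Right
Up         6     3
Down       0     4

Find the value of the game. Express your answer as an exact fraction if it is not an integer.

Row minima: Up → 3, Down → 0; maximin = 3.
Column maxima: Left → 6, Right → 4; minimax = 4.
3 ≠ 4, so there is no saddle point; optimal play is mixed.
Let Row play Up with probability p. Expected payoff against Left: 6p + 0(1−p) = 6p; against Right: 3p + 4(1−p) = −p + 4.
Setting these equal: 6p = −p + 4 ⇒ 7p = 4 ⇒ p = 4/7, and the value is (6)·(4/7) = 24/7.
For Column: with q = P(Left), equating Up's and Down's payoffs gives 3q + 3 = −4q + 4 ⇒ q = 1/7.

24/7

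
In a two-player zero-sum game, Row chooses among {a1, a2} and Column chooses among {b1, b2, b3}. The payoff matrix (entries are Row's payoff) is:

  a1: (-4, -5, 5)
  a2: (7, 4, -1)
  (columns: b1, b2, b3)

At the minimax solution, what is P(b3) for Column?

3/5

Row minima: a1 → -5, a2 → -1; maximin = -1.
Column maxima: b1 → 7, b2 → 4, b3 → 5; minimax = 4.
-1 ≠ 4, so there is no saddle point; optimal play is mixed.
b1 is strictly dominated by b2 (it gives Row strictly more in every row), so Column never plays it.
On the remaining 2×2 (a1, a2 vs b2, b3):
Let Row play a1 with probability p. Expected payoff against b2: (-5)p + 4(1−p) = −9p + 4; against b3: 5p + (-1)(1−p) = 6p − 1.
Setting these equal: −9p + 4 = 6p − 1 ⇒ −15p = -5 ⇒ p = 1/3, and the value is (-9)·(1/3) + 4 = 1.
For Column: with q = P(b2), equating a1's and a2's payoffs gives −10q + 5 = 5q − 1 ⇒ q = 2/5.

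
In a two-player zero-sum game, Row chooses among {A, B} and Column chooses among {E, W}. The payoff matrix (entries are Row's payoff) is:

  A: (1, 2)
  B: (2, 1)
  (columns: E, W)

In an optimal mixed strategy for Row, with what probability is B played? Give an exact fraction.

1/2

Row minima: A → 1, B → 1; maximin = 1.
Column maxima: E → 2, W → 2; minimax = 2.
1 ≠ 2, so there is no saddle point; optimal play is mixed.
Let Row play A with probability p. Expected payoff against E: 1p + 2(1−p) = −p + 2; against W: 2p + 1(1−p) = p + 1.
Setting these equal: −p + 2 = p + 1 ⇒ −2p = -1 ⇒ p = 1/2, and the value is (-1)·(1/2) + 2 = 3/2.
For Column: with q = P(E), equating A's and B's payoffs gives −q + 2 = q + 1 ⇒ q = 1/2.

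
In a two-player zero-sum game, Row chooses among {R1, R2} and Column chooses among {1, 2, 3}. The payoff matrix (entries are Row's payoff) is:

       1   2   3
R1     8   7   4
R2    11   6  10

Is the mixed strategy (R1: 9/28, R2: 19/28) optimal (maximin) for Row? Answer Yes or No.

Against 1 this mix gives (9/28)·8 + (19/28)·11 = 281/28.
Against 2 this mix gives (9/28)·7 + (19/28)·6 = 177/28.
Against 3 this mix gives (9/28)·4 + (19/28)·10 = 113/14.
Column will play 2, holding Row to 177/28. Shifting weight toward the row that does better against 2 would raise this floor (the equalizing mix achieves 46/7 against both 2 and 3), so the proposed strategy is not optimal.

No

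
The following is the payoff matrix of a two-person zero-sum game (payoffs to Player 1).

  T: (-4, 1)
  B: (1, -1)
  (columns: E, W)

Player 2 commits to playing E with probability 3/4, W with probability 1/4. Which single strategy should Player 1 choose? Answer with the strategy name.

B

Expected payoff of T: (3/4)·(-4) + (1/4)·1 = -11/4.
Expected payoff of B: (3/4)·1 + (1/4)·(-1) = 1/2.
The largest is 1/2, so Player 1's best response is B.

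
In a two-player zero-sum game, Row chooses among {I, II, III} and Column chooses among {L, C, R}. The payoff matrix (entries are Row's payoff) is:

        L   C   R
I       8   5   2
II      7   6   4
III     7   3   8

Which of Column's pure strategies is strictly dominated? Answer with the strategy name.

C holds Row's payoff strictly below L in every row: 5 < 8, 6 < 7, 3 < 7.
So L is strictly dominated for Column.

L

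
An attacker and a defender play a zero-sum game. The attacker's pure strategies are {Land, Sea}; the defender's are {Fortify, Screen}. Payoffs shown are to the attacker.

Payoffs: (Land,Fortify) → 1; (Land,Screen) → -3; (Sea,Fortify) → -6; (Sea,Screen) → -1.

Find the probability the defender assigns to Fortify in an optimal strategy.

Row minima: Land → -3, Sea → -6; maximin = -3.
Column maxima: Fortify → 1, Screen → -1; minimax = -1.
-3 ≠ -1, so there is no saddle point; optimal play is mixed.
Let the attacker play Land with probability p. Expected payoff against Fortify: 1p + (-6)(1−p) = 7p − 6; against Screen: (-3)p + (-1)(1−p) = −2p − 1.
Setting these equal: 7p − 6 = −2p − 1 ⇒ 9p = 5 ⇒ p = 5/9, and the value is (7)·(5/9) − 6 = -19/9.
For the defender: with q = P(Fortify), equating Land's and Sea's payoffs gives 4q − 3 = −5q − 1 ⇒ q = 2/9.

2/9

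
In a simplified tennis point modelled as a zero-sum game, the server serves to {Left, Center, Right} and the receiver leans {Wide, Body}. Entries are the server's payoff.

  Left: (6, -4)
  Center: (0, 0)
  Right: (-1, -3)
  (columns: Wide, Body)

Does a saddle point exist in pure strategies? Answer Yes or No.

Row minima: Left → -4, Center → 0, Right → -3; maximin = 0.
Column maxima: Wide → 6, Body → 0; minimax = 0.
maximin = minimax = 0, so a saddle point exists.

Yes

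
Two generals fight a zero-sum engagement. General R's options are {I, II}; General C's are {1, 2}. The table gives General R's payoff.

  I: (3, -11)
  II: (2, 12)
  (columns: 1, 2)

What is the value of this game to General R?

29/12

Row minima: I → -11, II → 2; maximin = 2.
Column maxima: 1 → 3, 2 → 12; minimax = 3.
2 ≠ 3, so there is no saddle point; optimal play is mixed.
Let General R play I with probability p. Expected payoff against 1: 3p + 2(1−p) = p + 2; against 2: (-11)p + 12(1−p) = −23p + 12.
Setting these equal: p + 2 = −23p + 12 ⇒ 24p = 10 ⇒ p = 5/12, and the value is (1)·(5/12) + 2 = 29/12.
For General C: with q = P(1), equating I's and II's payoffs gives 14q − 11 = −10q + 12 ⇒ q = 23/24.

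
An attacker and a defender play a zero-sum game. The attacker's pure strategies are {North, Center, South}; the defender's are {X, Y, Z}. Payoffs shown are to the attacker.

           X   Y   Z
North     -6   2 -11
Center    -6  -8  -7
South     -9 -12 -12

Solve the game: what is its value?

-51/7

Row minima: North → -11, Center → -8, South → -12; maximin = -8.
Column maxima: X → -6, Y → 2, Z → -7; minimax = -7.
-8 ≠ -7, so there is no saddle point; optimal play is mixed.
South is strictly dominated by North, so the attacker never plays it.
X is strictly dominated by Z (it gives the attacker strictly more in every row), so the defender never plays it.
On the remaining 2×2 (North, Center vs Y, Z):
Let the attacker play North with probability p. Expected payoff against Y: 2p + (-8)(1−p) = 10p − 8; against Z: (-11)p + (-7)(1−p) = −4p − 7.
Setting these equal: 10p − 8 = −4p − 7 ⇒ 14p = 1 ⇒ p = 1/14, and the value is (10)·(1/14) − 8 = -51/7.
For the defender: with q = P(Y), equating North's and Center's payoffs gives 13q − 11 = −q − 7 ⇒ q = 2/7.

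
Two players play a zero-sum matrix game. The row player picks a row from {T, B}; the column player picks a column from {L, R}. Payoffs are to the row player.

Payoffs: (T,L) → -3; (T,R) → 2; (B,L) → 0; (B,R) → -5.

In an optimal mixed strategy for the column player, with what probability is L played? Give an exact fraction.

Row minima: T → -3, B → -5; maximin = -3.
Column maxima: L → 0, R → 2; minimax = 0.
-3 ≠ 0, so there is no saddle point; optimal play is mixed.
Let the row player play T with probability p. Expected payoff against L: (-3)p + 0(1−p) = −3p; against R: 2p + (-5)(1−p) = 7p − 5.
Setting these equal: −3p = 7p − 5 ⇒ −10p = -5 ⇒ p = 1/2, and the value is (-3)·(1/2) = -3/2.
For the column player: with q = P(L), equating T's and B's payoffs gives −5q + 2 = 5q − 5 ⇒ q = 7/10.

7/10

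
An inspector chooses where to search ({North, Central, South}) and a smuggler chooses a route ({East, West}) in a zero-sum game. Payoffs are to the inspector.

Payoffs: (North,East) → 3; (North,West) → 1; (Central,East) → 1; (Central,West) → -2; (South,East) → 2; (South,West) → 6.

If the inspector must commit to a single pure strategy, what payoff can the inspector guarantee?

2

Row minima: North → 1, Central → -2, South → 2.
The best of these is 2.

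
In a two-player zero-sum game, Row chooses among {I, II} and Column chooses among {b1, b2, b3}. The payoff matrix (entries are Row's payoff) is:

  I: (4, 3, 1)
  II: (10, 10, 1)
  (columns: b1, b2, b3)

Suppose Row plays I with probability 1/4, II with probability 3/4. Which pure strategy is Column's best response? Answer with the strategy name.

b3

If Column plays b1, Row's expected payoff is (1/4)·4 + (3/4)·10 = 17/2.
If Column plays b2, Row's expected payoff is (1/4)·3 + (3/4)·10 = 33/4.
If Column plays b3, Row's expected payoff is (1/4)·1 + (3/4)·1 = 1.
Column minimizes Row's payoff; the smallest is 1, so the best response is b3.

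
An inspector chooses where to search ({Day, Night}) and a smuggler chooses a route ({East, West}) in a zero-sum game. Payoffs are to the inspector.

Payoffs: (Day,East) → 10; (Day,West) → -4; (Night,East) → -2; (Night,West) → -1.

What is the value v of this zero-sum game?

Row minima: Day → -4, Night → -2; maximin = -2.
Column maxima: East → 10, West → -1; minimax = -1.
-2 ≠ -1, so there is no saddle point; optimal play is mixed.
Let the inspector play Day with probability p. Expected payoff against East: 10p + (-2)(1−p) = 12p − 2; against West: (-4)p + (-1)(1−p) = −3p − 1.
Setting these equal: 12p − 2 = −3p − 1 ⇒ 15p = 1 ⇒ p = 1/15, and the value is (12)·(1/15) − 2 = -6/5.
For the smuggler: with q = P(East), equating Day's and Night's payoffs gives 14q − 4 = −q − 1 ⇒ q = 1/5.

-6/5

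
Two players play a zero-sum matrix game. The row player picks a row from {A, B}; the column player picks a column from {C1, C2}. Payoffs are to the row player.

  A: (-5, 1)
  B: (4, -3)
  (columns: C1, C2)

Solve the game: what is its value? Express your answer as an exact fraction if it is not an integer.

Row minima: A → -5, B → -3; maximin = -3.
Column maxima: C1 → 4, C2 → 1; minimax = 1.
-3 ≠ 1, so there is no saddle point; optimal play is mixed.
Let the row player play A with probability p. Expected payoff against C1: (-5)p + 4(1−p) = −9p + 4; against C2: 1p + (-3)(1−p) = 4p − 3.
Setting these equal: −9p + 4 = 4p − 3 ⇒ −13p = -7 ⇒ p = 7/13, and the value is (-9)·(7/13) + 4 = -11/13.
For the column player: with q = P(C1), equating A's and B's payoffs gives −6q + 1 = 7q − 3 ⇒ q = 4/13.

-11/13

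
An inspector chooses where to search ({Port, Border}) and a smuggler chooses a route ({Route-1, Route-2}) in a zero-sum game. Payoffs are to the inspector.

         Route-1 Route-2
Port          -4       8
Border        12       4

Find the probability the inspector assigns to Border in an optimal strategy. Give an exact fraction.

Row minima: Port → -4, Border → 4; maximin = 4.
Column maxima: Route-1 → 12, Route-2 → 8; minimax = 8.
4 ≠ 8, so there is no saddle point; optimal play is mixed.
Let the inspector play Port with probability p. Expected payoff against Route-1: (-4)p + 12(1−p) = −16p + 12; against Route-2: 8p + 4(1−p) = 4p + 4.
Setting these equal: −16p + 12 = 4p + 4 ⇒ −20p = -8 ⇒ p = 2/5, and the value is (-16)·(2/5) + 12 = 28/5.
For the smuggler: with q = P(Route-1), equating Port's and Border's payoffs gives −12q + 8 = 8q + 4 ⇒ q = 1/5.

3/5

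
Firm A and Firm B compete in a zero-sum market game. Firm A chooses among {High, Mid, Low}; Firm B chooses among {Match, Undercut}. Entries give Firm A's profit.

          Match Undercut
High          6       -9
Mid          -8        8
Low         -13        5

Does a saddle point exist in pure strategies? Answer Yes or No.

No

Row minima: High → -9, Mid → -8, Low → -13; maximin = -8.
Column maxima: Match → 6, Undercut → 8; minimax = 6.
-8 ≠ 6, so no pure-strategy equilibrium exists.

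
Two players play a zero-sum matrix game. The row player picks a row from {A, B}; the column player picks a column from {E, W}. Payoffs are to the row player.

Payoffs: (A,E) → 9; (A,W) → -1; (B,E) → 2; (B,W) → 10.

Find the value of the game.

46/9

Row minima: A → -1, B → 2; maximin = 2.
Column maxima: E → 9, W → 10; minimax = 9.
2 ≠ 9, so there is no saddle point; optimal play is mixed.
Let the row player play A with probability p. Expected payoff against E: 9p + 2(1−p) = 7p + 2; against W: (-1)p + 10(1−p) = −11p + 10.
Setting these equal: 7p + 2 = −11p + 10 ⇒ 18p = 8 ⇒ p = 4/9, and the value is (7)·(4/9) + 2 = 46/9.
For the column player: with q = P(E), equating A's and B's payoffs gives 10q − 1 = −8q + 10 ⇒ q = 11/18.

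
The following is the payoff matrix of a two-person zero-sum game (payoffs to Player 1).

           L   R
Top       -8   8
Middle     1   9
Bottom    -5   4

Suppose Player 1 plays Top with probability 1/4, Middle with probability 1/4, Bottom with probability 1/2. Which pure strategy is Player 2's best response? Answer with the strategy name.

If Player 2 plays L, Player 1's expected payoff is (1/4)·(-8) + (1/4)·1 + (1/2)·(-5) = -17/4.
If Player 2 plays R, Player 1's expected payoff is (1/4)·8 + (1/4)·9 + (1/2)·4 = 25/4.
Player 2 minimizes Player 1's payoff; the smallest is -17/4, so the best response is L.

L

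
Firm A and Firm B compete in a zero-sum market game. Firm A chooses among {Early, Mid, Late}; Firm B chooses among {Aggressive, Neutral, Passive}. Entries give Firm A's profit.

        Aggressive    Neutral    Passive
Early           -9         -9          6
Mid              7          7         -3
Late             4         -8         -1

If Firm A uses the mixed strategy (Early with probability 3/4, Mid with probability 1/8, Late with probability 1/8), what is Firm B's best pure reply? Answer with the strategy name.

If Firm B plays Aggressive, Firm A's expected payoff is (3/4)·(-9) + (1/8)·7 + (1/8)·4 = -43/8.
If Firm B plays Neutral, Firm A's expected payoff is (3/4)·(-9) + (1/8)·7 + (1/8)·(-8) = -55/8.
If Firm B plays Passive, Firm A's expected payoff is (3/4)·6 + (1/8)·(-3) + (1/8)·(-1) = 4.
Firm B minimizes Firm A's payoff; the smallest is -55/8, so the best response is Neutral.

Neutral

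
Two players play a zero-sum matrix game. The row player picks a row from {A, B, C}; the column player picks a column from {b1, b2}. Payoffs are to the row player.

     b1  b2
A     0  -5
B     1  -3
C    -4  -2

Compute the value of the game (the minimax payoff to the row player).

-7/3

Row minima: A → -5, B → -3, C → -4; maximin = -3.
Column maxima: b1 → 1, b2 → -2; minimax = -2.
-3 ≠ -2, so there is no saddle point; optimal play is mixed.
A is strictly dominated by B, so the row player never plays it.
On the remaining 2×2 (B, C vs b1, b2):
Let the row player play B with probability p. Expected payoff against b1: 1p + (-4)(1−p) = 5p − 4; against b2: (-3)p + (-2)(1−p) = −p − 2.
Setting these equal: 5p − 4 = −p − 2 ⇒ 6p = 2 ⇒ p = 1/3, and the value is (5)·(1/3) − 4 = -7/3.
For the column player: with q = P(b1), equating B's and C's payoffs gives 4q − 3 = −2q − 2 ⇒ q = 1/6.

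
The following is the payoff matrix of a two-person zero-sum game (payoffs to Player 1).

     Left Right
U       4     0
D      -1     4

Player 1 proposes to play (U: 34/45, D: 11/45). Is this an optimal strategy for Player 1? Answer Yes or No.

Against Left this mix gives (34/45)·4 + (11/45)·(-1) = 25/9.
Against Right this mix gives (34/45)·0 + (11/45)·4 = 44/45.
Player 2 will play Right, holding Player 1 to 44/45. Shifting weight toward the row that does better against Right would raise this floor (the equalizing mix achieves 16/9 against both Right and Left), so the proposed strategy is not optimal.

No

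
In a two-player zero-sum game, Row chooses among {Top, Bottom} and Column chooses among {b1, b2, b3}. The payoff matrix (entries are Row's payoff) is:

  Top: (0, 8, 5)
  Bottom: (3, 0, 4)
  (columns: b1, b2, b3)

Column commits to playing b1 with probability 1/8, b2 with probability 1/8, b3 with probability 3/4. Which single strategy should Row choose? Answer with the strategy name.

Expected payoff of Top: (1/8)·0 + (1/8)·8 + (3/4)·5 = 19/4.
Expected payoff of Bottom: (1/8)·3 + (1/8)·0 + (3/4)·4 = 27/8.
The largest is 19/4, so Row's best response is Top.

Top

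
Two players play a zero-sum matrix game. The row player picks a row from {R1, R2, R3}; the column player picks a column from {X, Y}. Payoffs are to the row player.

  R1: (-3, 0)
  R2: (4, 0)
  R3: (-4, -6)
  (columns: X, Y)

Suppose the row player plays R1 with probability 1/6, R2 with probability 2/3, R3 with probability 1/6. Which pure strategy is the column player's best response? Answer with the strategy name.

If the column player plays X, the row player's expected payoff is (1/6)·(-3) + (2/3)·4 + (1/6)·(-4) = 3/2.
If the column player plays Y, the row player's expected payoff is (1/6)·0 + (2/3)·0 + (1/6)·(-6) = -1.
The column player minimizes the row player's payoff; the smallest is -1, so the best response is Y.

Y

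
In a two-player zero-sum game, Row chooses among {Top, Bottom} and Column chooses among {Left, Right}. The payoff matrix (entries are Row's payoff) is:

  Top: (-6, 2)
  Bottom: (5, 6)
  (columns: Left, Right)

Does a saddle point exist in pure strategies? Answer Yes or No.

Yes

Row minima: Top → -6, Bottom → 5; maximin = 5.
Column maxima: Left → 5, Right → 6; minimax = 5.
maximin = minimax = 5, so a saddle point exists.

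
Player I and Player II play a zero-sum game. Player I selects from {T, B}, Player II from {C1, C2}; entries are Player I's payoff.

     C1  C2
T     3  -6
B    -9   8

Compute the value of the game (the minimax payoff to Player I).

Row minima: T → -6, B → -9; maximin = -6.
Column maxima: C1 → 3, C2 → 8; minimax = 3.
-6 ≠ 3, so there is no saddle point; optimal play is mixed.
Let Player I play T with probability p. Expected payoff against C1: 3p + (-9)(1−p) = 12p − 9; against C2: (-6)p + 8(1−p) = −14p + 8.
Setting these equal: 12p − 9 = −14p + 8 ⇒ 26p = 17 ⇒ p = 17/26, and the value is (12)·(17/26) − 9 = -15/13.
For Player II: with q = P(C1), equating T's and B's payoffs gives 9q − 6 = −17q + 8 ⇒ q = 7/13.

-15/13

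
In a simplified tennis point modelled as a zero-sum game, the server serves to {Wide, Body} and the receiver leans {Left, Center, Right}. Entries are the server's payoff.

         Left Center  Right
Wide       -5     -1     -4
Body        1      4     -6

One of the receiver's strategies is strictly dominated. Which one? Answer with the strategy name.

Center

Left holds the server's payoff strictly below Center in every row: -5 < -1, 1 < 4.
So Center is strictly dominated for the receiver.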